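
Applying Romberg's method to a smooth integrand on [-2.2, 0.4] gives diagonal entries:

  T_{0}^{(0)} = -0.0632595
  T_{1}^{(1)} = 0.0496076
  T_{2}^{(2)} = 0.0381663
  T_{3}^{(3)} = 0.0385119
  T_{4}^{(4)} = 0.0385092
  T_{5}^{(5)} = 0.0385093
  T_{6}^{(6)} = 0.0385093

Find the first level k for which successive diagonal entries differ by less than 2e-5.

k = 4

|T_{1}^{(1)} − T_{0}^{(0)}| = 0.1128671 ≥ 2e-5
|T_{2}^{(2)} − T_{1}^{(1)}| = 0.0114413 ≥ 2e-5
|T_{3}^{(3)} − T_{2}^{(2)}| = 0.0003456 ≥ 2e-5
|T_{4}^{(4)} − T_{3}^{(3)}| = 0.0000027 < 2e-5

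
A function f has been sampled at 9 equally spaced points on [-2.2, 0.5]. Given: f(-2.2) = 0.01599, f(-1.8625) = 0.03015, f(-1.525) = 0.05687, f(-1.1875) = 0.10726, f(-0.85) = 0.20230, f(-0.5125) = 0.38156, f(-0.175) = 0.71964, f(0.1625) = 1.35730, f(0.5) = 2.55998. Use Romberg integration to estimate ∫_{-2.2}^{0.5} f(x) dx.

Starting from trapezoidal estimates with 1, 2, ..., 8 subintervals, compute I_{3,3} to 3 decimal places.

1.353

I_{0,0} (trapezoid, 1 panel, h=2.7000): 3.47756
I_{1,0} (trapezoid, 2 panels, h=1.3500): 2.01188
I_{2,0} (trapezoid, 4 panels, h=0.6750): 1.53009
I_{3,0} (trapezoid, 8 panels, h=0.3375): 1.39828
I_{1,1} = 2.01188 + (2.01188 − 3.47756)/3 = 1.52332
I_{2,1} = 1.53009 + (1.53009 − 2.01188)/3 = 1.36949
I_{3,1} = 1.39828 + (1.39828 − 1.53009)/3 = 1.35434
I_{2,2} = 1.36949 + (1.36949 − 1.52332)/15 = 1.35923
I_{3,2} = 1.35434 + (1.35434 − 1.36949)/15 = 1.35333
I_{3,3} = 1.35333 + (1.35333 − 1.35923)/63 = 1.35324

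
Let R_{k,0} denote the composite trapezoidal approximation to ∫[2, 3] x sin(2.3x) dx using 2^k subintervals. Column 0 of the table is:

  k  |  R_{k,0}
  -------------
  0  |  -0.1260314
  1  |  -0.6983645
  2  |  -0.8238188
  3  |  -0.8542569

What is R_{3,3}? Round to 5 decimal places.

Richardson extrapolation on the trapezoidal column (denominator 4−1=3):
R_{1,1} = (4·(-0.6983645) − (-0.1260314)) / 3 = -0.8891422
R_{2,1} = (4·(-0.8238188) − (-0.6983645)) / 3 = -0.8656369
R_{3,1} = -0.8542569 + (-0.8542569 − (-0.8238188))/3 = -0.8644029
R_{2,2} = (16·(-0.8656369) − (-0.8891422)) / 15 = -0.8640699
R_{3,2} = (16·(-0.8644029) − (-0.8656369)) / 15 = -0.8643206
R_{3,3} = -0.8643206 + (-0.8643206 − (-0.8640699))/63 = -0.8643246

-0.86432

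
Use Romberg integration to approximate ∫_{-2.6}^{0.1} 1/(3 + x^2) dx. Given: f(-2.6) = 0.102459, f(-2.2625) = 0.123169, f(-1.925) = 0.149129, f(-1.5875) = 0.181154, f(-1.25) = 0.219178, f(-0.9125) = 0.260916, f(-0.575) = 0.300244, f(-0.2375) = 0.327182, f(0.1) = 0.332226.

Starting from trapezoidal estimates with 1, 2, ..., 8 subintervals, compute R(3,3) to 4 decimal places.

R(0,0) (trapezoid, 1 panel, h=2.7000): 0.586825
R(1,0) (trapezoid, 2 panels, h=1.3500): 0.589303
R(2,0) (trapezoid, 4 panels, h=0.6750): 0.597978
R(3,0) (trapezoid, 8 panels, h=0.3375): 0.600181
R(1,1) = 0.589303 + (0.589303 − 0.586825)/3 = 0.590129
R(2,1) = 0.597978 + (0.597978 − 0.589303)/3 = 0.600870
R(3,1) = 0.600181 + (0.600181 − 0.597978)/3 = 0.600915
R(2,2) = 0.600870 + (0.600870 − 0.590129)/15 = 0.601586
R(3,2) = 0.600915 + (0.600915 − 0.600870)/15 = 0.600918
R(3,3) = 0.600918 + (0.600918 − 0.601586)/63 = 0.600907

0.6009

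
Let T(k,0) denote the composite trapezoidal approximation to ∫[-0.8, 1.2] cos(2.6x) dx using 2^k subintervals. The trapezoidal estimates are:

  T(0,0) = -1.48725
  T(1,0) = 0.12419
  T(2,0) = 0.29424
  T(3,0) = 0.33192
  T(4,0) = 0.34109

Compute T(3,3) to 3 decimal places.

Richardson extrapolation on the trapezoidal column (denominator 4−1=3):
T(1,1) = 0.12419 + (0.12419 − (-1.48725))/3 = 0.66134
T(2,1) = 0.29424 + (0.29424 − 0.12419)/3 = 0.35092
T(3,1) = 0.33192 + (0.33192 − 0.29424)/3 = 0.34448
T(2,2) = 0.35092 + (0.35092 − 0.66134)/15 = 0.33023
T(3,2) = (16·0.34448 − 0.35092) / 15 = 0.34405
T(3,3) = 0.34405 + (0.34405 − 0.33023)/63 = 0.34427

0.344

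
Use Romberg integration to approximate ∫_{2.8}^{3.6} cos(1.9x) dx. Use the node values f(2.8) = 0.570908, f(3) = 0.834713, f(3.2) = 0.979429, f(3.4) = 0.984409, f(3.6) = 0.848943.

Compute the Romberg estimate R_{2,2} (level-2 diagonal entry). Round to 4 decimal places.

R_{0,0} (trapezoid, 1 panel, h=0.8000): 0.567940
R_{1,0} (trapezoid, 2 panels, h=0.4000): 0.675742
R_{2,0} (trapezoid, 4 panels, h=0.2000): 0.701695
R_{1,1} = 0.675742 + (0.675742 − 0.567940)/3 = 0.711676
R_{2,1} = 0.701695 + (0.701695 − 0.675742)/3 = 0.710346
R_{2,2} = 0.710346 + (0.710346 − 0.711676)/15 = 0.710257

0.7103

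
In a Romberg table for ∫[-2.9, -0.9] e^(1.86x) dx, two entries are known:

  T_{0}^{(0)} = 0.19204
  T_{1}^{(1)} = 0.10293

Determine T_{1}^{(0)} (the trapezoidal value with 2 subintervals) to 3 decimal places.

0.125

From T_{1}^{(1)} = (4·T_{1}^{(0)} − T_{0}^{(0)})/3, solve for T_{1}^{(0)}:
4·T_{1}^{(0)} = 3·0.10293 + 0.19204 = 0.50083
T_{1}^{(0)} = 0.12521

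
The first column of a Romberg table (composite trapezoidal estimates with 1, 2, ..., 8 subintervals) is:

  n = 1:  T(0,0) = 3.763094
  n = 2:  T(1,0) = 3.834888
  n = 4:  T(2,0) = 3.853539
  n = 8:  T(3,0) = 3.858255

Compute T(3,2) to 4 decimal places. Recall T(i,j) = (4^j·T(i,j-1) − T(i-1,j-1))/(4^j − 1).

T(2,1) = 3.853539 + (3.853539 − 3.834888)/3 = 3.859756
T(3,1) = 3.858255 + (3.858255 − 3.853539)/3 = 3.859827
T(3,2) = (16·3.859827 − 3.859756) / 15 = 3.859832

3.8598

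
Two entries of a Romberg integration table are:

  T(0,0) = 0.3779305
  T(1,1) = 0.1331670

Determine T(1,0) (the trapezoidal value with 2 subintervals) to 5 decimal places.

From T(1,1) = (4·T(1,0) − T(0,0))/3, solve for T(1,0):
4·T(1,0) = 3·0.1331670 + 0.3779305 = 0.7774315
T(1,0) = 0.1943579

0.19436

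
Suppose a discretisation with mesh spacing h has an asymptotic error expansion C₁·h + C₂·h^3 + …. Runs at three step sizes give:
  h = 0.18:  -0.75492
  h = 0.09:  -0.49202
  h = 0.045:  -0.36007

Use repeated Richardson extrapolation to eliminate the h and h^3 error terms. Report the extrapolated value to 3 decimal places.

First eliminate the h term (factor 2^1 = 2):
  B₁ = (2·(-0.49202) − (-0.75492))/1 = -0.22912
  B₂ = (2·(-0.36007) − (-0.49202))/1 = -0.22812
Then eliminate the h^3 term (factor 2^3 = 8):
  (8·(-0.22812) − (-0.22912))/7 = -0.22798

-0.228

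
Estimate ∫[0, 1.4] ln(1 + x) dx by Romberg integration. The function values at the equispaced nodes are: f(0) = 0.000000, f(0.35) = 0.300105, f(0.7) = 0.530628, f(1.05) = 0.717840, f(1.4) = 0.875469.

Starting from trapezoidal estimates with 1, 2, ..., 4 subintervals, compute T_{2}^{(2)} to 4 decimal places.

T_{0}^{(0)} (trapezoid, 1 panel, h=1.4000): 0.612828
T_{1}^{(0)} (trapezoid, 2 panels, h=0.7000): 0.677854
T_{2}^{(0)} (trapezoid, 4 panels, h=0.3500): 0.695208
T_{1}^{(1)} = 0.677854 + (0.677854 − 0.612828)/3 = 0.699529
T_{2}^{(1)} = 0.695208 + (0.695208 − 0.677854)/3 = 0.700993
T_{2}^{(2)} = 0.700993 + (0.700993 − 0.699529)/15 = 0.701091

0.7011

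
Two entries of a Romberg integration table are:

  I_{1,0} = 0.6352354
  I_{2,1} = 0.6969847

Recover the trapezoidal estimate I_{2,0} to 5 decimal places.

0.68155

From I_{2,1} = (4·I_{2,0} − I_{1,0})/3, solve for I_{2,0}:
4·I_{2,0} = 3·0.6969847 + 0.6352354 = 2.7261895
I_{2,0} = 0.6815474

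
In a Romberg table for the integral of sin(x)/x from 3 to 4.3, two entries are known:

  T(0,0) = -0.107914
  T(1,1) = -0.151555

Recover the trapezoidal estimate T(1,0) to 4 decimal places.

-0.1406

From T(1,1) = (4·T(1,0) − T(0,0))/3, solve for T(1,0):
4·T(1,0) = 3·(-0.151555) + (-0.107914) = -0.562579
T(1,0) = -0.140645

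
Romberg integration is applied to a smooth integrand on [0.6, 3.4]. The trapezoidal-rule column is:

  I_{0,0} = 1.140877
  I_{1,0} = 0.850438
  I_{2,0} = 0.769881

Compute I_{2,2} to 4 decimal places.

Richardson extrapolation on the trapezoidal column (denominator 4−1=3):
I_{1,1} = 0.850438 + (0.850438 − 1.140877)/3 = 0.753625
I_{2,1} = (4·0.769881 − 0.850438) / 3 = 0.743029
I_{2,2} = (16·0.743029 − 0.753625) / 15 = 0.742323

0.7423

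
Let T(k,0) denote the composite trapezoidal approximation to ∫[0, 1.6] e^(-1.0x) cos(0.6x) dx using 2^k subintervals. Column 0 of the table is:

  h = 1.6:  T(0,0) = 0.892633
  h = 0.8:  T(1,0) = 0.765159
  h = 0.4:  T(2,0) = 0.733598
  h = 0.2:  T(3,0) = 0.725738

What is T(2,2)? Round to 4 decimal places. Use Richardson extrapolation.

Richardson extrapolation on the trapezoidal column (denominator 4−1=3):
T(1,1) = 0.765159 + (0.765159 − 0.892633)/3 = 0.722668
T(2,1) = (4·0.733598 − 0.765159) / 3 = 0.723078
T(2,2) = (16·0.723078 − 0.722668) / 15 = 0.723105
(Column j=1 coincides with Simpson's rule on the same nodes.)

0.7231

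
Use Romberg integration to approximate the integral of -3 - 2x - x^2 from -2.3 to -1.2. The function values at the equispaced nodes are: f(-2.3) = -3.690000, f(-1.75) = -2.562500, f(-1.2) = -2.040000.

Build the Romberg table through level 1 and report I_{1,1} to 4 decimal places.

I_{0,0} (trapezoid, 1 panel, h=1.1000): -3.151500
I_{1,0} (trapezoid, 2 panels, h=0.5500): -2.985125
I_{1,1} = -2.985125 + (-2.985125 − (-3.151500))/3 = -2.929667

-2.9297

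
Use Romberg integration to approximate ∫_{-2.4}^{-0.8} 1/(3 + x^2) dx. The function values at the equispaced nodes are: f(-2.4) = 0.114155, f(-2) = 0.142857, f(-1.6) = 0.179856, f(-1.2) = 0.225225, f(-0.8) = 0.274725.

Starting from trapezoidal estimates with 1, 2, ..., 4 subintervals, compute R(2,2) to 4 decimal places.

R(0,0) (trapezoid, 1 panel, h=1.6000): 0.311104
R(1,0) (trapezoid, 2 panels, h=0.8000): 0.299437
R(2,0) (trapezoid, 4 panels, h=0.4000): 0.296951
R(1,1) = 0.299437 + (0.299437 − 0.311104)/3 = 0.295548
R(2,1) = 0.296951 + (0.296951 − 0.299437)/3 = 0.296122
R(2,2) = 0.296122 + (0.296122 − 0.295548)/15 = 0.296160

0.2962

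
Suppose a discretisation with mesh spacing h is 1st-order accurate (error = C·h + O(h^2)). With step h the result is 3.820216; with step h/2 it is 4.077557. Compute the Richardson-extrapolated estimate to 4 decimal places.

4.3349

The leading error scales as h; refining by a factor of 2 reduces it by 2^1 = 2.
Extrapolated value = (2·A(h/2) − A(h)) / (2 − 1)
= (2·4.077557 − 3.820216) / 1
= 4.334898 / 1 = 4.334898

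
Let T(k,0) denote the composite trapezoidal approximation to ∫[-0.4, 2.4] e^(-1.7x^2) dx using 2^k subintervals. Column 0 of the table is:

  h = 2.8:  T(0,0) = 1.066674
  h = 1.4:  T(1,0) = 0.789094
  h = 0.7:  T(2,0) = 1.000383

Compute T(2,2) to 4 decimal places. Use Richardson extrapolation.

1.0958

T(1,1) = (4·0.789094 − 1.066674) / 3 = 0.696567
T(2,1) = 1.000383 + (1.000383 − 0.789094)/3 = 1.070813
T(2,2) = (16·1.070813 − 0.696567) / 15 = 1.095763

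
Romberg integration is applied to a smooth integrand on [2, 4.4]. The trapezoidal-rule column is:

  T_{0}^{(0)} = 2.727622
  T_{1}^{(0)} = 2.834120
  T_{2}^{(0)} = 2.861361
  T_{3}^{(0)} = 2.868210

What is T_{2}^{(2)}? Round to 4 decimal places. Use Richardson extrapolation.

Richardson extrapolation on the trapezoidal column (denominator 4−1=3):
T_{1}^{(1)} = 2.834120 + (2.834120 − 2.727622)/3 = 2.869619
T_{2}^{(1)} = 2.861361 + (2.861361 − 2.834120)/3 = 2.870441
T_{2}^{(2)} = 2.870441 + (2.870441 − 2.869619)/15 = 2.870496

2.8705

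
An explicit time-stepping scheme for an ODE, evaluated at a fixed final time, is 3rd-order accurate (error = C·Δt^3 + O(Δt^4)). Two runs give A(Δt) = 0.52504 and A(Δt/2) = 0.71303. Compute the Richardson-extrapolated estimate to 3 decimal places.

0.740

Extrapolated value = (8·A(Δt/2) − A(Δt)) / (8 − 1)
= (8·0.71303 − 0.52504) / 7
= 5.17920 / 7 = 0.73989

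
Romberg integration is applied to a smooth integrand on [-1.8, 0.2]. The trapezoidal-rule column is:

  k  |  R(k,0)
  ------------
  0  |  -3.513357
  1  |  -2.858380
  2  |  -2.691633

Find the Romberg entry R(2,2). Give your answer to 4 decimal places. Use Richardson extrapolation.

-2.6358

Richardson extrapolation on the trapezoidal column (denominator 4−1=3):
R(1,1) = -2.858380 + (-2.858380 − (-3.513357))/3 = -2.640054
R(2,1) = -2.691633 + (-2.691633 − (-2.858380))/3 = -2.636051
R(2,2) = -2.636051 + (-2.636051 − (-2.640054))/15 = -2.635784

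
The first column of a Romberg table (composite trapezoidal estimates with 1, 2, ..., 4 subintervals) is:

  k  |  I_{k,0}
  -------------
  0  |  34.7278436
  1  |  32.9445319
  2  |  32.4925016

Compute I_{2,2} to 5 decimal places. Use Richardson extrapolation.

32.34127

Richardson extrapolation on the trapezoidal column (denominator 4−1=3):
I_{1,1} = 32.9445319 + (32.9445319 − 34.7278436)/3 = 32.3500947
I_{2,1} = (4·32.4925016 − 32.9445319) / 3 = 32.3418248
I_{2,2} = 32.3418248 + (32.3418248 − 32.3500947)/15 = 32.3412735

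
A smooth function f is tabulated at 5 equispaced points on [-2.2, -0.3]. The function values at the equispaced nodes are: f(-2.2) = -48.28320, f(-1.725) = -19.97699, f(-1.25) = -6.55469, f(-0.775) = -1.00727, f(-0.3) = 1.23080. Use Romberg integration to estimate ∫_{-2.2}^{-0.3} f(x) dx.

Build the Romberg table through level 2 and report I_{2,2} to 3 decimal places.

I_{0,0} (trapezoid, 1 panel, h=1.9000): -44.69978
I_{1,0} (trapezoid, 2 panels, h=0.9500): -28.57685
I_{2,0} (trapezoid, 4 panels, h=0.4750): -24.25595
I_{1,1} = -28.57685 + (-28.57685 − (-44.69978))/3 = -23.20254
I_{2,1} = -24.25595 + (-24.25595 − (-28.57685))/3 = -22.81565
I_{2,2} = -22.81565 + (-22.81565 − (-23.20254))/15 = -22.78986

-22.790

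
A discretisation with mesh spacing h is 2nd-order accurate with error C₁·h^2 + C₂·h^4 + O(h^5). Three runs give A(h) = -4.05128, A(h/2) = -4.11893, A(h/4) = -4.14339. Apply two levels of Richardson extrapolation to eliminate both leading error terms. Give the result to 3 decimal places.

-4.152

First eliminate the h^2 term (factor 2^2 = 4):
  B₁ = (4·(-4.11893) − (-4.05128))/3 = -4.14148
  B₂ = (4·(-4.14339) − (-4.11893))/3 = -4.15154
Then eliminate the h^4 term (factor 2^4 = 16):
  (16·(-4.15154) − (-4.14148))/15 = -4.15221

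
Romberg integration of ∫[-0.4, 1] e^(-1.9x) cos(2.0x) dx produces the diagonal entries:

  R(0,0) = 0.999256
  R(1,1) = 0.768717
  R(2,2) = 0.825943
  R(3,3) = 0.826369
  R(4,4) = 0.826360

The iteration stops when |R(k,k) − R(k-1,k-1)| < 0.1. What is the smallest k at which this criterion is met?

|R(1,1) − R(0,0)| = 0.230539 ≥ 0.1
|R(2,2) − R(1,1)| = 0.057226 < 0.1

k = 2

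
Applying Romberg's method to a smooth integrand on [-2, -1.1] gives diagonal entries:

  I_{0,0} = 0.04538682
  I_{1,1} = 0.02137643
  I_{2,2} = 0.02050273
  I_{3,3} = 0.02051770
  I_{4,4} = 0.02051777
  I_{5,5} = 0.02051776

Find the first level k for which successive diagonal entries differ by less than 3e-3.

k = 2

|I_{1,1} − I_{0,0}| = 0.02401039 ≥ 3e-3
|I_{2,2} − I_{1,1}| = 0.00087370 < 3e-3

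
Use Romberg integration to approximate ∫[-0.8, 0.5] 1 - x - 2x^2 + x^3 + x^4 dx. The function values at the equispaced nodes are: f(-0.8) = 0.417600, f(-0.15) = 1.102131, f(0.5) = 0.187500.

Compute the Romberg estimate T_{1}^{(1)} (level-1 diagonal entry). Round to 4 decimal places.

1.0863

T_{0}^{(0)} (trapezoid, 1 panel, h=1.3000): 0.393315
T_{1}^{(0)} (trapezoid, 2 panels, h=0.6500): 0.913043
T_{1}^{(1)} = 0.913043 + (0.913043 − 0.393315)/3 = 1.086286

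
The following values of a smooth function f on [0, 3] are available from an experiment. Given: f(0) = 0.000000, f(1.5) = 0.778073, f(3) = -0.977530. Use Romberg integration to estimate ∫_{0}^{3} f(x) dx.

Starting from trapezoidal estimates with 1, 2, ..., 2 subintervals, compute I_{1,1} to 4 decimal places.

I_{0,0} (trapezoid, 1 panel, h=3.0000): -1.466295
I_{1,0} (trapezoid, 2 panels, h=1.5000): 0.433962
I_{1,1} = 0.433962 + (0.433962 − (-1.466295))/3 = 1.067381

1.0674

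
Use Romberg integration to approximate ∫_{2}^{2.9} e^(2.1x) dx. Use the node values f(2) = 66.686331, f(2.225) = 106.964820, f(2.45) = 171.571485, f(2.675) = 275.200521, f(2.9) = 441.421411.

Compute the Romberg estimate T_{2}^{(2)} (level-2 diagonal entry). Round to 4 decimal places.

178.4490

T_{0}^{(0)} (trapezoid, 1 panel, h=0.9000): 228.648484
T_{1}^{(0)} (trapezoid, 2 panels, h=0.4500): 191.531410
T_{2}^{(0)} (trapezoid, 4 panels, h=0.2250): 181.752907
T_{1}^{(1)} = 191.531410 + (191.531410 − 228.648484)/3 = 179.159052
T_{2}^{(1)} = 181.752907 + (181.752907 − 191.531410)/3 = 178.493406
T_{2}^{(2)} = 178.493406 + (178.493406 − 179.159052)/15 = 178.449030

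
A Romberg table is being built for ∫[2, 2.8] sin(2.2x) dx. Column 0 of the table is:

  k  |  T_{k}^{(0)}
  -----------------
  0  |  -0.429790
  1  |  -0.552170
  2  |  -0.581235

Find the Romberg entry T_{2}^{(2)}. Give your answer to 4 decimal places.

Richardson extrapolation on the trapezoidal column (denominator 4−1=3):
T_{1}^{(1)} = -0.552170 + (-0.552170 − (-0.429790))/3 = -0.592963
T_{2}^{(1)} = (4·(-0.581235) − (-0.552170)) / 3 = -0.590923
T_{2}^{(2)} = (16·(-0.590923) − (-0.592963)) / 15 = -0.590787
(Column j=1 coincides with Simpson's rule on the same nodes.)

-0.5908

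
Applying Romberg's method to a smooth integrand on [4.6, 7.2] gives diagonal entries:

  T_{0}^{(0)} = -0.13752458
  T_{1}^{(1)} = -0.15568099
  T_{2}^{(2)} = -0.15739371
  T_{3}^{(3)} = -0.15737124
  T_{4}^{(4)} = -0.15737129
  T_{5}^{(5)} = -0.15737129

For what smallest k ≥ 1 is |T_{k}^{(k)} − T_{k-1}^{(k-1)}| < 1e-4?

k = 3

|T_{1}^{(1)} − T_{0}^{(0)}| = 0.01815641 ≥ 1e-4
|T_{2}^{(2)} − T_{1}^{(1)}| = 0.00171272 ≥ 1e-4
|T_{3}^{(3)} − T_{2}^{(2)}| = 0.00002247 < 1e-4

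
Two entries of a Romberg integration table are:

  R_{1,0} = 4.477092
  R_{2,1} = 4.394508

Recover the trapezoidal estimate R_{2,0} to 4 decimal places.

From R_{2,1} = (4·R_{2,0} − R_{1,0})/3, solve for R_{2,0}:
4·R_{2,0} = 3·4.394508 + 4.477092 = 17.660616
R_{2,0} = 4.415154

4.4152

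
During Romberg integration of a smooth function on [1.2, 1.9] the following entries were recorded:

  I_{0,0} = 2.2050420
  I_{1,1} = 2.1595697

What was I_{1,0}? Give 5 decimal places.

From I_{1,1} = (4·I_{1,0} − I_{0,0})/3, solve for I_{1,0}:
4·I_{1,0} = 3·2.1595697 + 2.2050420 = 8.6837511
I_{1,0} = 2.1709378

2.17094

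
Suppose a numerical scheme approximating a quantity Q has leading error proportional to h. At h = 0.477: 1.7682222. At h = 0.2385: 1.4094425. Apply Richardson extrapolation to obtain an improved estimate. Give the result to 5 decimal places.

1.05066

The leading error scales as h; refining by a factor of 2 reduces it by 2^1 = 2.
Extrapolated value = (2·A(h/2) − A(h)) / (2 − 1)
= (2·1.4094425 − 1.7682222) / 1
= 1.0506628 / 1 = 1.0506628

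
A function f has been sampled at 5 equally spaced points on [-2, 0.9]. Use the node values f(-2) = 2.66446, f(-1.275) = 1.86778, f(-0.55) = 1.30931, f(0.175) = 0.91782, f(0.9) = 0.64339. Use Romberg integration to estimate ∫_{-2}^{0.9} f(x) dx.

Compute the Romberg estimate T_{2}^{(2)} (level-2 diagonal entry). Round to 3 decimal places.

T_{0}^{(0)} (trapezoid, 1 panel, h=2.9000): 4.79638
T_{1}^{(0)} (trapezoid, 2 panels, h=1.4500): 4.29669
T_{2}^{(0)} (trapezoid, 4 panels, h=0.7250): 4.16791
T_{1}^{(1)} = 4.29669 + (4.29669 − 4.79638)/3 = 4.13013
T_{2}^{(1)} = 4.16791 + (4.16791 − 4.29669)/3 = 4.12498
T_{2}^{(2)} = 4.12498 + (4.12498 − 4.13013)/15 = 4.12464

4.125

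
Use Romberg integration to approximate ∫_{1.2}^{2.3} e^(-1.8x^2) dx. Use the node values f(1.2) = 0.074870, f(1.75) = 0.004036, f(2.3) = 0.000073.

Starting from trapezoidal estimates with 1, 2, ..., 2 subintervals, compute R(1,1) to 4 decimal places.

R(0,0) (trapezoid, 1 panel, h=1.1000): 0.041219
R(1,0) (trapezoid, 2 panels, h=0.5500): 0.022829
R(1,1) = 0.022829 + (0.022829 − 0.041219)/3 = 0.016699

0.0167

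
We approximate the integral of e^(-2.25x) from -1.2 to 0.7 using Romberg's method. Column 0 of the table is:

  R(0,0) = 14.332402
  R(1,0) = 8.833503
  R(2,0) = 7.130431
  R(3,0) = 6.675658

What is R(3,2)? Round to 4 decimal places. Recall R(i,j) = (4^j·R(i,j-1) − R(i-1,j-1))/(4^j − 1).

Richardson extrapolation on the trapezoidal column (denominator 4−1=3):
R(2,1) = 7.130431 + (7.130431 − 8.833503)/3 = 6.562740
R(3,1) = 6.675658 + (6.675658 − 7.130431)/3 = 6.524067
R(3,2) = (16·6.524067 − 6.562740) / 15 = 6.521489

6.5215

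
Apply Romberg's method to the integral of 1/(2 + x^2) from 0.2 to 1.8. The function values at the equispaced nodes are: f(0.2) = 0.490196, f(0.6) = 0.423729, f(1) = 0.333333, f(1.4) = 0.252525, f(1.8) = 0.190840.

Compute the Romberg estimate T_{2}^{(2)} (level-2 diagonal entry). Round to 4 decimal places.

T_{0}^{(0)} (trapezoid, 1 panel, h=1.6000): 0.544829
T_{1}^{(0)} (trapezoid, 2 panels, h=0.8000): 0.539081
T_{2}^{(0)} (trapezoid, 4 panels, h=0.4000): 0.540042
T_{1}^{(1)} = 0.539081 + (0.539081 − 0.544829)/3 = 0.537165
T_{2}^{(1)} = 0.540042 + (0.540042 − 0.539081)/3 = 0.540362
T_{2}^{(2)} = 0.540362 + (0.540362 − 0.537165)/15 = 0.540575

0.5406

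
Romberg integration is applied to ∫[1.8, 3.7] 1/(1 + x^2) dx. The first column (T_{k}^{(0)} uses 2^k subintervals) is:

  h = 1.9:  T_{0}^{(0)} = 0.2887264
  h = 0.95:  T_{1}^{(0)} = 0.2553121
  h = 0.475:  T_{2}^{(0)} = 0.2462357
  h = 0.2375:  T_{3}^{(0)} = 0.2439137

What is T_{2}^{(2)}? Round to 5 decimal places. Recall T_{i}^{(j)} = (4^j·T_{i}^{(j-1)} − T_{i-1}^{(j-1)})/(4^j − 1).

0.24315

Richardson extrapolation on the trapezoidal column (denominator 4−1=3):
T_{1}^{(1)} = 0.2553121 + (0.2553121 − 0.2887264)/3 = 0.2441740
T_{2}^{(1)} = (4·0.2462357 − 0.2553121) / 3 = 0.2432102
T_{2}^{(2)} = 0.2432102 + (0.2432102 − 0.2441740)/15 = 0.2431459
(Column j=1 coincides with Simpson's rule on the same nodes.)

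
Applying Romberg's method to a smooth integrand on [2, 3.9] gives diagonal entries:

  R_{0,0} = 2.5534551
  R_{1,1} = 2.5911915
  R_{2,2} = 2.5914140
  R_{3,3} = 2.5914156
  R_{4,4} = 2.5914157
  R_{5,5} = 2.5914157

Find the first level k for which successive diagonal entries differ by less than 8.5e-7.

k = 4

|R_{1,1} − R_{0,0}| = 0.0377364 ≥ 8.5e-7
|R_{2,2} − R_{1,1}| = 0.0002225 ≥ 8.5e-7
|R_{3,3} − R_{2,2}| = 0.0000016 ≥ 8.5e-7
|R_{4,4} − R_{3,3}| = 0.0000001 < 8.5e-7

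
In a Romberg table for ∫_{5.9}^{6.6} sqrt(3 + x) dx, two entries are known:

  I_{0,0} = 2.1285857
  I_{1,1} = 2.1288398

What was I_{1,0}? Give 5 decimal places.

From I_{1,1} = (4·I_{1,0} − I_{0,0})/3, solve for I_{1,0}:
4·I_{1,0} = 3·2.1288398 + 2.1285857 = 8.5151051
I_{1,0} = 2.1287763

2.12878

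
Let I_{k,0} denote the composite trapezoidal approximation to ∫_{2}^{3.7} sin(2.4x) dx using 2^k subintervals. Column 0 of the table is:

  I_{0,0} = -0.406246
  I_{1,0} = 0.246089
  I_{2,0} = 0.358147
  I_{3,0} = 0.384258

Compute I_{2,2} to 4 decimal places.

0.3910

Richardson extrapolation on the trapezoidal column (denominator 4−1=3):
I_{1,1} = (4·0.246089 − (-0.406246)) / 3 = 0.463534
I_{2,1} = (4·0.358147 − 0.246089) / 3 = 0.395500
I_{2,2} = (16·0.395500 − 0.463534) / 15 = 0.390964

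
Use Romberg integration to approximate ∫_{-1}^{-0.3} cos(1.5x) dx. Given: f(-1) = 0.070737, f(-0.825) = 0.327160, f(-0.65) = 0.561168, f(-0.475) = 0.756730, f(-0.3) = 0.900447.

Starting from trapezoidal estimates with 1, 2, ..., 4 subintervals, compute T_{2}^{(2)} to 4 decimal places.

0.3750

T_{0}^{(0)} (trapezoid, 1 panel, h=0.7000): 0.339914
T_{1}^{(0)} (trapezoid, 2 panels, h=0.3500): 0.366366
T_{2}^{(0)} (trapezoid, 4 panels, h=0.1750): 0.372864
T_{1}^{(1)} = 0.366366 + (0.366366 − 0.339914)/3 = 0.375183
T_{2}^{(1)} = 0.372864 + (0.372864 − 0.366366)/3 = 0.375030
T_{2}^{(2)} = 0.375030 + (0.375030 − 0.375183)/15 = 0.375020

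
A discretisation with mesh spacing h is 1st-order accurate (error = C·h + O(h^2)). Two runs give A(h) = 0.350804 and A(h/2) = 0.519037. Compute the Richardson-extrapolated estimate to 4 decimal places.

0.6873

Extrapolated value = (2·A(h/2) − A(h)) / (2 − 1)
= (2·0.519037 − 0.350804) / 1
= 0.687270 / 1 = 0.687270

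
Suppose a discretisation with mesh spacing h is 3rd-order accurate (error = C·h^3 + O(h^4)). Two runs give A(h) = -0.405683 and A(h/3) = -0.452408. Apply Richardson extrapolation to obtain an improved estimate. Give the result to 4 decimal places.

-0.4542

Extrapolated value = (27·A(h/3) − A(h)) / (27 − 1)
= (27·(-0.452408) − (-0.405683)) / 26
= -11.809333 / 26 = -0.454205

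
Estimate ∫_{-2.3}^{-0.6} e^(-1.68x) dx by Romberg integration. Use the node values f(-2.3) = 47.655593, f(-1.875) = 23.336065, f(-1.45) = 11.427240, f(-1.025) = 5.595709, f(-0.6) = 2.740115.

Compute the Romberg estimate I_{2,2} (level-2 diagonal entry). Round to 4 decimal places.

26.7413

I_{0,0} (trapezoid, 1 panel, h=1.7000): 42.836352
I_{1,0} (trapezoid, 2 panels, h=0.8500): 31.131330
I_{2,0} (trapezoid, 4 panels, h=0.4250): 27.861669
I_{1,1} = 31.131330 + (31.131330 − 42.836352)/3 = 27.229656
I_{2,1} = 27.861669 + (27.861669 − 31.131330)/3 = 26.771782
I_{2,2} = 26.771782 + (26.771782 − 27.229656)/15 = 26.741257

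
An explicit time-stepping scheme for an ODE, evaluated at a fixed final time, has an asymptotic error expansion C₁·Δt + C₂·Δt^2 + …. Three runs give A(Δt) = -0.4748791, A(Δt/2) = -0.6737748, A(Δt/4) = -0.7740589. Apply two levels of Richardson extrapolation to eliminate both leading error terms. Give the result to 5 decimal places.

-0.87490

First eliminate the Δt term (factor 2^1 = 2):
  B₁ = (2·(-0.6737748) − (-0.4748791))/1 = -0.8726705
  B₂ = (2·(-0.7740589) − (-0.6737748))/1 = -0.8743430
Then eliminate the Δt^2 term (factor 2^2 = 4):
  (4·(-0.8743430) − (-0.8726705))/3 = -0.8749005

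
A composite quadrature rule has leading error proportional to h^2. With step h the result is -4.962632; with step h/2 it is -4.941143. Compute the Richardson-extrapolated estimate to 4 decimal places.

Extrapolated value = (4·A(h/2) − A(h)) / (4 − 1)
= (4·(-4.941143) − (-4.962632)) / 3
= -14.801940 / 3 = -4.933980

-4.9340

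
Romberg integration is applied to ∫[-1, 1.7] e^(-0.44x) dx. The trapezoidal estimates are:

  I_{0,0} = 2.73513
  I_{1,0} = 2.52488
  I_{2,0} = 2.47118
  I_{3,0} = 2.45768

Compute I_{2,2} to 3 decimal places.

Richardson extrapolation on the trapezoidal column (denominator 4−1=3):
I_{1,1} = 2.52488 + (2.52488 − 2.73513)/3 = 2.45480
I_{2,1} = (4·2.47118 − 2.52488) / 3 = 2.45328
I_{2,2} = 2.45328 + (2.45328 − 2.45480)/15 = 2.45318
(Column j=1 coincides with Simpson's rule on the same nodes.)

2.453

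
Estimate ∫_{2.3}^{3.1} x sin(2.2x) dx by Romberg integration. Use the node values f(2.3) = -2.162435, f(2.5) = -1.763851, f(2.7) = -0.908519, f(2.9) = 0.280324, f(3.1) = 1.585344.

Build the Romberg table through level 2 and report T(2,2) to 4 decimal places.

T(0,0) (trapezoid, 1 panel, h=0.8000): -0.230836
T(1,0) (trapezoid, 2 panels, h=0.4000): -0.478826
T(2,0) (trapezoid, 4 panels, h=0.2000): -0.536118
T(1,1) = -0.478826 + (-0.478826 − (-0.230836))/3 = -0.561489
T(2,1) = -0.536118 + (-0.536118 − (-0.478826))/3 = -0.555215
T(2,2) = -0.555215 + (-0.555215 − (-0.561489))/15 = -0.554797

-0.5548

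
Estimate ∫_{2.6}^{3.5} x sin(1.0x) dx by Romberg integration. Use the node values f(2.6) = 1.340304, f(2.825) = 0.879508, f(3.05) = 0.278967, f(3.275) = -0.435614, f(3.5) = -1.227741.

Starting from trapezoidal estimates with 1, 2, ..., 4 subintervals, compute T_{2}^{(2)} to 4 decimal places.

0.1834

T_{0}^{(0)} (trapezoid, 1 panel, h=0.9000): 0.050653
T_{1}^{(0)} (trapezoid, 2 panels, h=0.4500): 0.150862
T_{2}^{(0)} (trapezoid, 4 panels, h=0.2250): 0.175307
T_{1}^{(1)} = 0.150862 + (0.150862 − 0.050653)/3 = 0.184265
T_{2}^{(1)} = 0.175307 + (0.175307 − 0.150862)/3 = 0.183455
T_{2}^{(2)} = 0.183455 + (0.183455 − 0.184265)/15 = 0.183401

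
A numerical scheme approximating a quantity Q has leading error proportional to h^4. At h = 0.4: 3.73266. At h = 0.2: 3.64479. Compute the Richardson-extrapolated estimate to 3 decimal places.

Extrapolated value = (16·A(h/2) − A(h)) / (16 − 1)
= (16·3.64479 − 3.73266) / 15
= 54.58398 / 15 = 3.63893

3.639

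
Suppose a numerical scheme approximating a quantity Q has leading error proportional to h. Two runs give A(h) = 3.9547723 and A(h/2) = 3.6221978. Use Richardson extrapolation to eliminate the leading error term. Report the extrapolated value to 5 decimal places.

3.28962

The leading error scales as h; refining by a factor of 2 reduces it by 2^1 = 2.
Extrapolated value = (2·A(h/2) − A(h)) / (2 − 1)
= (2·3.6221978 − 3.9547723) / 1
= 3.2896233 / 1 = 3.2896233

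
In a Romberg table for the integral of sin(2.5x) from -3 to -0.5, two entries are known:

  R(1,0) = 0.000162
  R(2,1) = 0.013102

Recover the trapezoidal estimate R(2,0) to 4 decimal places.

From R(2,1) = (4·R(2,0) − R(1,0))/3, solve for R(2,0):
4·R(2,0) = 3·0.013102 + 0.000162 = 0.039468
R(2,0) = 0.009867

0.0099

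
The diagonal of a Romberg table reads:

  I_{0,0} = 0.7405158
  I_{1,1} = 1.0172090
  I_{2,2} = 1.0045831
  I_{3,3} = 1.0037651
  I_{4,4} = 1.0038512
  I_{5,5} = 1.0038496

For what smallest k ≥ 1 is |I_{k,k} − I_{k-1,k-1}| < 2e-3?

|I_{1,1} − I_{0,0}| = 0.2766932 ≥ 2e-3
|I_{2,2} − I_{1,1}| = 0.0126259 ≥ 2e-3
|I_{3,3} − I_{2,2}| = 0.0008180 < 2e-3

k = 3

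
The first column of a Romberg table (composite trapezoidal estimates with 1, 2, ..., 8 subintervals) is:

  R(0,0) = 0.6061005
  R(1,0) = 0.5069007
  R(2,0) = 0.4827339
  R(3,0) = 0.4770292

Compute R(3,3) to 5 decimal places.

Richardson extrapolation on the trapezoidal column (denominator 4−1=3):
R(1,1) = 0.5069007 + (0.5069007 − 0.6061005)/3 = 0.4738341
R(2,1) = 0.4827339 + (0.4827339 − 0.5069007)/3 = 0.4746783
R(3,1) = (4·0.4770292 − 0.4827339) / 3 = 0.4751276
R(2,2) = 0.4746783 + (0.4746783 − 0.4738341)/15 = 0.4747346
R(3,2) = 0.4751276 + (0.4751276 − 0.4746783)/15 = 0.4751576
R(3,3) = (64·0.4751576 − 0.4747346) / 63 = 0.4751643

0.47516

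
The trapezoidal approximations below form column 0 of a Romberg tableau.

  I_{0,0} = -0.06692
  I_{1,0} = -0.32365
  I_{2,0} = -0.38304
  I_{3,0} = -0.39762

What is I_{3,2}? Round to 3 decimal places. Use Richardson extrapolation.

Richardson extrapolation on the trapezoidal column (denominator 4−1=3):
I_{2,1} = (4·(-0.38304) − (-0.32365)) / 3 = -0.40284
I_{3,1} = (4·(-0.39762) − (-0.38304)) / 3 = -0.40248
I_{3,2} = (16·(-0.40248) − (-0.40284)) / 15 = -0.40246

-0.402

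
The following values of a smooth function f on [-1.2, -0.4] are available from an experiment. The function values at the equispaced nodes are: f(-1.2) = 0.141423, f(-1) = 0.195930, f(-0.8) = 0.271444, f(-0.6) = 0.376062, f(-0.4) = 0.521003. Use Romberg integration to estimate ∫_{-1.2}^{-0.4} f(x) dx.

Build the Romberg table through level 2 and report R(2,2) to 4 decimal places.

R(0,0) (trapezoid, 1 panel, h=0.8000): 0.264970
R(1,0) (trapezoid, 2 panels, h=0.4000): 0.241063
R(2,0) (trapezoid, 4 panels, h=0.2000): 0.234930
R(1,1) = 0.241063 + (0.241063 − 0.264970)/3 = 0.233094
R(2,1) = 0.234930 + (0.234930 − 0.241063)/3 = 0.232886
R(2,2) = 0.232886 + (0.232886 − 0.233094)/15 = 0.232872

0.2329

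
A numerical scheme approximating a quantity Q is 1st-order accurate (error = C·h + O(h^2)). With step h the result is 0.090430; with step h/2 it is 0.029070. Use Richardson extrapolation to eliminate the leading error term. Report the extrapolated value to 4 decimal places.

-0.0323

The leading error scales as h; refining by a factor of 2 reduces it by 2^1 = 2.
Extrapolated value = (2·A(h/2) − A(h)) / (2 − 1)
= (2·0.029070 − 0.090430) / 1
= -0.032290 / 1 = -0.032290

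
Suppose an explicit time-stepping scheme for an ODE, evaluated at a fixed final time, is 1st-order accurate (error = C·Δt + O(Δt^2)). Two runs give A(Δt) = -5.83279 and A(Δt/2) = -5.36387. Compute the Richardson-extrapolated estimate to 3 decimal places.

The leading error scales as Δt; refining by a factor of 2 reduces it by 2^1 = 2.
Extrapolated value = (2·A(Δt/2) − A(Δt)) / (2 − 1)
= (2·(-5.36387) − (-5.83279)) / 1
= -4.89495 / 1 = -4.89495

-4.895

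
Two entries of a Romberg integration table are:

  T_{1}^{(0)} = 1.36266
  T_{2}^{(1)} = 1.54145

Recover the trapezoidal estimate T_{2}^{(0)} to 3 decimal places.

1.497

From T_{2}^{(1)} = (4·T_{2}^{(0)} − T_{1}^{(0)})/3, solve for T_{2}^{(0)}:
4·T_{2}^{(0)} = 3·1.54145 + 1.36266 = 5.98701
T_{2}^{(0)} = 1.49675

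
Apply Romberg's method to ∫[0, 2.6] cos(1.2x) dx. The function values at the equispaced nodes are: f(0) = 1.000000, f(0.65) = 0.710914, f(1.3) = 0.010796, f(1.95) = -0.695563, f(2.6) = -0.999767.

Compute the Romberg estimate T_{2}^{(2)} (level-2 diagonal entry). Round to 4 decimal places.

T_{0}^{(0)} (trapezoid, 1 panel, h=2.6000): 0.000303
T_{1}^{(0)} (trapezoid, 2 panels, h=1.3000): 0.014186
T_{2}^{(0)} (trapezoid, 4 panels, h=0.6500): 0.017071
T_{1}^{(1)} = 0.014186 + (0.014186 − 0.000303)/3 = 0.018814
T_{2}^{(1)} = 0.017071 + (0.017071 − 0.014186)/3 = 0.018033
T_{2}^{(2)} = 0.018033 + (0.018033 − 0.018814)/15 = 0.017981

0.0180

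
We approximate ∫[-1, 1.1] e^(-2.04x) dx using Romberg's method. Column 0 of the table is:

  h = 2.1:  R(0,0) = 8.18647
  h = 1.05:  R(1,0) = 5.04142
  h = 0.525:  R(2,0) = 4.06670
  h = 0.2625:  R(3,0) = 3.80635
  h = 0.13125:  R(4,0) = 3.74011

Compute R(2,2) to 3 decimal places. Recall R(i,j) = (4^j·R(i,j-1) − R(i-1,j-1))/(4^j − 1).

Richardson extrapolation on the trapezoidal column (denominator 4−1=3):
R(1,1) = (4·5.04142 − 8.18647) / 3 = 3.99307
R(2,1) = 4.06670 + (4.06670 − 5.04142)/3 = 3.74179
R(2,2) = 3.74179 + (3.74179 − 3.99307)/15 = 3.72504
(Column j=1 coincides with Simpson's rule on the same nodes.)

3.725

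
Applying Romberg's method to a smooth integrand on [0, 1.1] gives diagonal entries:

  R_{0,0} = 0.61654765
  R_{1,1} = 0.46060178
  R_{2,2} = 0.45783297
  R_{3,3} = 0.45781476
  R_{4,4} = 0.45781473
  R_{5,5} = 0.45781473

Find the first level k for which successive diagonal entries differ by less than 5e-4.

k = 3

|R_{1,1} − R_{0,0}| = 0.15594587 ≥ 5e-4
|R_{2,2} − R_{1,1}| = 0.00276881 ≥ 5e-4
|R_{3,3} − R_{2,2}| = 0.00001821 < 5e-4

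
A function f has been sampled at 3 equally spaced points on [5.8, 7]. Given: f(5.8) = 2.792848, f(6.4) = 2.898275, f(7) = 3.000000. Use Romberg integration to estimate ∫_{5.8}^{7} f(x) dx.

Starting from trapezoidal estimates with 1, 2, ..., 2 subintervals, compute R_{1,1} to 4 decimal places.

R_{0,0} (trapezoid, 1 panel, h=1.2000): 3.475709
R_{1,0} (trapezoid, 2 panels, h=0.6000): 3.476819
R_{1,1} = 3.476819 + (3.476819 − 3.475709)/3 = 3.477189

3.4772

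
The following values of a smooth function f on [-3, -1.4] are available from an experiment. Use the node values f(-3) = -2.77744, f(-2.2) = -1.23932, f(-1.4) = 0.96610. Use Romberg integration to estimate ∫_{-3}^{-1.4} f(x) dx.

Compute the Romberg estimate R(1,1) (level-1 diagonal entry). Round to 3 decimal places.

-1.805

R(0,0) (trapezoid, 1 panel, h=1.6000): -1.44907
R(1,0) (trapezoid, 2 panels, h=0.8000): -1.71599
R(1,1) = -1.71599 + (-1.71599 − (-1.44907))/3 = -1.80496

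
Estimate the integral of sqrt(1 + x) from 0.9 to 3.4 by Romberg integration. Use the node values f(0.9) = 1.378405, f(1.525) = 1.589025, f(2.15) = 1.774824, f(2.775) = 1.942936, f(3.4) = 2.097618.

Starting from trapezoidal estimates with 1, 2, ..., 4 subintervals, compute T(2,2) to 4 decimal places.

4.4070

T(0,0) (trapezoid, 1 panel, h=2.5000): 4.345029
T(1,0) (trapezoid, 2 panels, h=1.2500): 4.391044
T(2,0) (trapezoid, 4 panels, h=0.6250): 4.402998
T(1,1) = 4.391044 + (4.391044 − 4.345029)/3 = 4.406382
T(2,1) = 4.402998 + (4.402998 − 4.391044)/3 = 4.406983
T(2,2) = 4.406983 + (4.406983 − 4.406382)/15 = 4.407023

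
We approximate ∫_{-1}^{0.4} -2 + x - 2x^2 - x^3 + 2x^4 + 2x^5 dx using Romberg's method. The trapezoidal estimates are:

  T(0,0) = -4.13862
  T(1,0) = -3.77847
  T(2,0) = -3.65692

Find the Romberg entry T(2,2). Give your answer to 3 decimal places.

Richardson extrapolation on the trapezoidal column (denominator 4−1=3):
T(1,1) = -3.77847 + (-3.77847 − (-4.13862))/3 = -3.65842
T(2,1) = (4·(-3.65692) − (-3.77847)) / 3 = -3.61640
T(2,2) = -3.61640 + (-3.61640 − (-3.65842))/15 = -3.61360

-3.614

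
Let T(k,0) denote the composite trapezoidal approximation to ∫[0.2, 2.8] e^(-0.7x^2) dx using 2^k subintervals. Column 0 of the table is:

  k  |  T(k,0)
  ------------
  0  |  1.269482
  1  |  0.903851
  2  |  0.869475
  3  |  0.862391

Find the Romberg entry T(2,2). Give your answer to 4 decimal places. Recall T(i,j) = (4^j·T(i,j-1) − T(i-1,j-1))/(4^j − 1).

T(1,1) = (4·0.903851 − 1.269482) / 3 = 0.781974
T(2,1) = 0.869475 + (0.869475 − 0.903851)/3 = 0.858016
T(2,2) = 0.858016 + (0.858016 − 0.781974)/15 = 0.863085

0.8631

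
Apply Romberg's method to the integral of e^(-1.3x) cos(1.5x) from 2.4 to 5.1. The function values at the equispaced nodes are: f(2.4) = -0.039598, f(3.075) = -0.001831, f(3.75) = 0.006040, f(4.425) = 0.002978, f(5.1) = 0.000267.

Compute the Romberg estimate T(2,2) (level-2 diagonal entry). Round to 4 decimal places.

-0.0050

T(0,0) (trapezoid, 1 panel, h=2.7000): -0.053097
T(1,0) (trapezoid, 2 panels, h=1.3500): -0.018394
T(2,0) (trapezoid, 4 panels, h=0.6750): -0.008423
T(1,1) = -0.018394 + (-0.018394 − (-0.053097))/3 = -0.006826
T(2,1) = -0.008423 + (-0.008423 − (-0.018394))/3 = -0.005099
T(2,2) = -0.005099 + (-0.005099 − (-0.006826))/15 = -0.004984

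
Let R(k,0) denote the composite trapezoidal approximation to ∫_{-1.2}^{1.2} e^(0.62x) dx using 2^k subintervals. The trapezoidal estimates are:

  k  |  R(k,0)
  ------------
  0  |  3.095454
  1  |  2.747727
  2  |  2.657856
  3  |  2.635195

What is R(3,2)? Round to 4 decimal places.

2.6276

R(2,1) = 2.657856 + (2.657856 − 2.747727)/3 = 2.627899
R(3,1) = 2.635195 + (2.635195 − 2.657856)/3 = 2.627641
R(3,2) = (16·2.627641 − 2.627899) / 15 = 2.627624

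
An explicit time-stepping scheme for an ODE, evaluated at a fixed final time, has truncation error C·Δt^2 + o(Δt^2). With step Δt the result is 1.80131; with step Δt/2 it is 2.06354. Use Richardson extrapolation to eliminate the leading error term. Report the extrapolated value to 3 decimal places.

2.151

The leading error scales as Δt^2; refining by a factor of 2 reduces it by 2^2 = 4.
Extrapolated value = (4·A(Δt/2) − A(Δt)) / (4 − 1)
= (4·2.06354 − 1.80131) / 3
= 6.45285 / 3 = 2.15095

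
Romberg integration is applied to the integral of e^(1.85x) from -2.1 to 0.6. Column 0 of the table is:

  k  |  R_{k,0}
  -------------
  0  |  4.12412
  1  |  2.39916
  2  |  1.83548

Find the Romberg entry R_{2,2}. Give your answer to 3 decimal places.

1.636

R_{1,1} = 2.39916 + (2.39916 − 4.12412)/3 = 1.82417
R_{2,1} = (4·1.83548 − 2.39916) / 3 = 1.64759
R_{2,2} = (16·1.64759 − 1.82417) / 15 = 1.63582
(Column j=1 coincides with Simpson's rule on the same nodes.)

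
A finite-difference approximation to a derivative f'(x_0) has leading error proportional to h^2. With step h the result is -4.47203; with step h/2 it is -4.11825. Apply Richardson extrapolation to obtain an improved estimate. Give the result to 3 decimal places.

-4.000

Extrapolated value = (4·A(h/2) − A(h)) / (4 − 1)
= (4·(-4.11825) − (-4.47203)) / 3
= -12.00097 / 3 = -4.00032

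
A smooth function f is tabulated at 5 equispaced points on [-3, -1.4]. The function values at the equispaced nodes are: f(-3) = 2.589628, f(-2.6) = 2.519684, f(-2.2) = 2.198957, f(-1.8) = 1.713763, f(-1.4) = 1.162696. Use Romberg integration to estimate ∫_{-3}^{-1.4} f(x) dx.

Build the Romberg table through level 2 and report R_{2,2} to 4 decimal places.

R_{0,0} (trapezoid, 1 panel, h=1.6000): 3.001859
R_{1,0} (trapezoid, 2 panels, h=0.8000): 3.260095
R_{2,0} (trapezoid, 4 panels, h=0.4000): 3.323426
R_{1,1} = 3.260095 + (3.260095 − 3.001859)/3 = 3.346174
R_{2,1} = 3.323426 + (3.323426 − 3.260095)/3 = 3.344536
R_{2,2} = 3.344536 + (3.344536 − 3.346174)/15 = 3.344427

3.3444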